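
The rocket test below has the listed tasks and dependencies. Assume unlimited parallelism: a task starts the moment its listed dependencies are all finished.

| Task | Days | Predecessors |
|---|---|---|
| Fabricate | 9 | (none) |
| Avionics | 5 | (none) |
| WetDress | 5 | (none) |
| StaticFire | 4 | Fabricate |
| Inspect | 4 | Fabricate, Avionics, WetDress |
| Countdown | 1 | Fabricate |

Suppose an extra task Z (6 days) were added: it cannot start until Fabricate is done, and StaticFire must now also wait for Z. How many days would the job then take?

Originally the job takes 13 days.
With Z inserted, StaticFire now waits for max(Fabricate, Z).
New critical path: Fabricate→Z→StaticFire = 9+6+4 = 19 ⇒ 19 days.

19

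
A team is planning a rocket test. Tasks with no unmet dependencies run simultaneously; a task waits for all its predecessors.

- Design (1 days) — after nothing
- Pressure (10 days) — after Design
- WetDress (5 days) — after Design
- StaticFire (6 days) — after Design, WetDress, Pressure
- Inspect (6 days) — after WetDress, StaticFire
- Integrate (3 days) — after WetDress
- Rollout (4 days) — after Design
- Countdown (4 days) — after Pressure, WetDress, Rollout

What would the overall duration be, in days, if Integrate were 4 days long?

23

Actual critical path: Design→Pressure→StaticFire→Inspect = 1+10+6+6 = 23 ⇒ 23 days.
Integrate has 14 days of float (longest path through it is 9).
The critical path is still Design→Pressure→StaticFire→Inspect; finish is now 23 days.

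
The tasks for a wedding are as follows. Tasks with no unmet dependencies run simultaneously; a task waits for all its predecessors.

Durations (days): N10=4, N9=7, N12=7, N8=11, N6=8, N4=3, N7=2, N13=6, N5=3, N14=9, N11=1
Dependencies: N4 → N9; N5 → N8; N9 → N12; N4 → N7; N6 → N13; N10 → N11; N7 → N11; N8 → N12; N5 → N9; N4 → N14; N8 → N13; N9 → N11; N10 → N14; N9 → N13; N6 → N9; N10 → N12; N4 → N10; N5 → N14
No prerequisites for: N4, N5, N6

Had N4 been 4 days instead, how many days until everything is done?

22

The binding path is N6→N9→N12 = 8+7+7 = 22; finish at 22 days.
N4 is off the critical path — its longest chain is 17 days, giving 5 of slack.
No other chain overtakes it, so the finish is 22 days.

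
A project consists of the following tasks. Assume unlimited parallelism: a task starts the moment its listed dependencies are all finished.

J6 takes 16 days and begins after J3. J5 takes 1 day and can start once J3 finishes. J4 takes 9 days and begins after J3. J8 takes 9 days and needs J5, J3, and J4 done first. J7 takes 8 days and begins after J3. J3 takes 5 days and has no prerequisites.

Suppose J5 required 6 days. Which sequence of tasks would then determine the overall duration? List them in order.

Actual critical path: J3→J4→J8 = 5+9+9 = 23 ⇒ 23 days.
The longest path through J5 is only 15 days, so J5 has float 8.
No other chain overtakes it, so the finish is 23 days.

J3, J4, J8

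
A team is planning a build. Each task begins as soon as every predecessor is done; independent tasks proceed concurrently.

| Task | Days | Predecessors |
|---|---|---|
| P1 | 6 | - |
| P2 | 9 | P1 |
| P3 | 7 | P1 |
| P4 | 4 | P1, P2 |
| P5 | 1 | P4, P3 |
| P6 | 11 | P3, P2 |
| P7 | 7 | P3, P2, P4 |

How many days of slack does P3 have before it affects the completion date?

2

P1→P2→P4→P7 = 6+9+4+7 = 26 sets the makespan at 26 days.
Longest path through P3: 24 days (earliest finish 13, latest finish 15).
Float = 26 − 24 = 2.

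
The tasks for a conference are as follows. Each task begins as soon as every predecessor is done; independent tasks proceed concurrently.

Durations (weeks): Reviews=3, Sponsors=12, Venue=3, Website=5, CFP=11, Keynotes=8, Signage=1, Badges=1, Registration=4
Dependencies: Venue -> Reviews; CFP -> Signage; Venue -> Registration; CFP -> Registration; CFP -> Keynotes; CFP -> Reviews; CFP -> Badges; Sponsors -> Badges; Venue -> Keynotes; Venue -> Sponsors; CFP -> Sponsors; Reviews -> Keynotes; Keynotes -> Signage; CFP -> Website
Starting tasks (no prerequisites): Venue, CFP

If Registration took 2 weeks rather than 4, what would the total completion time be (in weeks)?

24

Critical path before the change: CFP→Sponsors→Badges = 11+12+1 = 24 giving 24 weeks.
Registration is off the critical path — its longest chain is 15 weeks, giving 9 of slack.
No other chain overtakes it, so the finish is 24 weeks.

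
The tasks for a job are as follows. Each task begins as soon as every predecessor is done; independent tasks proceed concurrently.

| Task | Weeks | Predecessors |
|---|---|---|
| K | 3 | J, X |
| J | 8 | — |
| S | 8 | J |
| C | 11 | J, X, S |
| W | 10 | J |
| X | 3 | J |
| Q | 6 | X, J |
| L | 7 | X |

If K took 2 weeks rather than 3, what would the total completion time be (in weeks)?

27

Baseline: J→S→C = 8+8+11 = 27 → 27 weeks.
K has 13 weeks of float (longest path through it is 14).
No other chain overtakes it, so the finish is 27 weeks.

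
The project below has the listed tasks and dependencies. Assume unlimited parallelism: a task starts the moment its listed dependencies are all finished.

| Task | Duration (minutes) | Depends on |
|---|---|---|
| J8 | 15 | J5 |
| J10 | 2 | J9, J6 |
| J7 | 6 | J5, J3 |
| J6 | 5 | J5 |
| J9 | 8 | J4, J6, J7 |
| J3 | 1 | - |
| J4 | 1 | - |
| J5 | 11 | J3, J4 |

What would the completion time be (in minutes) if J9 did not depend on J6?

28

Original critical path: J3→J5→J7→J9→J10 = 1+11+6+8+2 = 28 ⇒ 28 minutes.
Dropping J6→J9 doesn't change J9's earliest start (18); another predecessor still binds.
The longest chain is now J3→J5→J7→J9→J10 = 1+11+6+8+2 = 28, so the project takes 28 minutes.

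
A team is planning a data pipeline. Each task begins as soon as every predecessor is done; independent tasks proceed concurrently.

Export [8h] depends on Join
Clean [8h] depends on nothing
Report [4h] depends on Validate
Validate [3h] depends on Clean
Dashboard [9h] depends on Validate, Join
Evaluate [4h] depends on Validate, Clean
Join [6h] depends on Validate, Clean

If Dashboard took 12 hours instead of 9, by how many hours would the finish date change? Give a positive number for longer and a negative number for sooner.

3

As given, the longest chain is Clean→Validate→Join→Dashboard = 8+3+6+9 = 26, so the finish is 26 hours.
Dashboard is on the critical path; changing it to 12 makes that path 29 hours.
The critical path is still Clean→Validate→Join→Dashboard; finish is now 29 hours.
Change in finish: 29 − 26 = +3 hours.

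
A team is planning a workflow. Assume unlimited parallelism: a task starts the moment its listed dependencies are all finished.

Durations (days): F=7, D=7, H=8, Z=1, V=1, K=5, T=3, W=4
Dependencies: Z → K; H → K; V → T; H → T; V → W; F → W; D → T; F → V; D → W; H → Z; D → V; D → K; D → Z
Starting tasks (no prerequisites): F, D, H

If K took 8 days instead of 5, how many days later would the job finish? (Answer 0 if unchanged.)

Baseline: H→Z→K = 8+1+5 = 14 → 14 days.
K is on the critical path; changing it to 8 makes that path 17 days.
The critical path is still H→Z→K; finish is now 17 days.
Change in finish: 17 − 14 = +3 days.

3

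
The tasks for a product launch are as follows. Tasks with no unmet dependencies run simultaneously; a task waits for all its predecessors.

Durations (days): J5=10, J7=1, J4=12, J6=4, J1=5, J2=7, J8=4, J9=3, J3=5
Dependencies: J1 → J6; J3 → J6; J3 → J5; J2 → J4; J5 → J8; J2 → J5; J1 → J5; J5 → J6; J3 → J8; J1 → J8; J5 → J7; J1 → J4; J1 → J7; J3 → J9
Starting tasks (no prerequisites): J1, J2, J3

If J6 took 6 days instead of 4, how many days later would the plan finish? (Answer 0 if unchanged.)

Critical path before the change: J2→J5→J6 = 7+10+4 = 21 giving 21 days.
J6 lies on that path, so at 6 days the path becomes 23 days.
The critical path is still J2→J5→J6; finish is now 23 days.
Change in finish: 23 − 21 = +2 days.

2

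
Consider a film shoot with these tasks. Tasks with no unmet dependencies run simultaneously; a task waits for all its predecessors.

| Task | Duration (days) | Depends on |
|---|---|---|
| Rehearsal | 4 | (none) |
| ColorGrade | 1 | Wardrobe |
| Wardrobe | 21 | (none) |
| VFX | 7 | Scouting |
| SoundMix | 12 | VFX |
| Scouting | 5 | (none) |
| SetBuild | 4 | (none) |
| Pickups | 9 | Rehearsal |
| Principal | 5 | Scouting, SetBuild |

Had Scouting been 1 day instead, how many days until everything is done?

22

As given, the longest chain is Scouting→VFX→SoundMix = 5+7+12 = 24, so the finish is 24 days.
Scouting lies on that path, so at 1 day the path becomes 20 days.
Now Wardrobe→ColorGrade = 21+1 = 22 is longest, so the finish becomes 22 days.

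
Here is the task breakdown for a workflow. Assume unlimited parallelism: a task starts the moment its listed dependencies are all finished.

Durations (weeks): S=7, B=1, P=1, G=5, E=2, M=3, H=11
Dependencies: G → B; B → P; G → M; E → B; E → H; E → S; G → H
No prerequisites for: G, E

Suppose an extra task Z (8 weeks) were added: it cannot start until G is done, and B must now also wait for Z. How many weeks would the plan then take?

Originally the plan takes 16 weeks.
With Z inserted, B now waits for max(E, G, Z).
New critical path: G→H = 5+11 = 16 ⇒ 16 weeks.

16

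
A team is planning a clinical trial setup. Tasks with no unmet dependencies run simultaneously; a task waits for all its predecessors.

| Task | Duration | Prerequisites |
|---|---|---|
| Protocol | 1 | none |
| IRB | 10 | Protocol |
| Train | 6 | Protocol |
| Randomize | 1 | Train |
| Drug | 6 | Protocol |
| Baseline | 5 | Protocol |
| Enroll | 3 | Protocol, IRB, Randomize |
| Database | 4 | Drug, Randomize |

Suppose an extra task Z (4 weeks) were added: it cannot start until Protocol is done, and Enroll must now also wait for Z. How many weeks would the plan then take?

Originally the plan takes 14 weeks.
With Z inserted, Enroll now waits for max(Protocol, IRB, Randomize, Z).
New critical path: Protocol→IRB→Enroll = 1+10+3 = 14 ⇒ 14 weeks.

14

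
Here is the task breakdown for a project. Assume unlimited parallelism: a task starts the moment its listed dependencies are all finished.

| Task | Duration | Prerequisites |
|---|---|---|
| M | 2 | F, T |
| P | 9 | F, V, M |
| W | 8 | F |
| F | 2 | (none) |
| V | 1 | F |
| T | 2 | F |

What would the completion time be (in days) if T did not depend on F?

Original critical path: F→T→M→P = 2+2+2+9 = 15 ⇒ 15 days.
Without F→T, T's earliest start moves from 2 to 0.
New critical path: F→M→P = 2+2+9 = 13 ⇒ 13 days.

13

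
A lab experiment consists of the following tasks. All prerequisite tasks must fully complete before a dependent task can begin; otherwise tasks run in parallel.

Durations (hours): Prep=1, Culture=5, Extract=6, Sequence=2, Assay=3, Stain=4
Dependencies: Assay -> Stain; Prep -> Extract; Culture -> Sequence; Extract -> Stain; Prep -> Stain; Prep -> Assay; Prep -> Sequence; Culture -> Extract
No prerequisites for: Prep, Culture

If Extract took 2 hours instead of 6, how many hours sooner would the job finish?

4

Critical path before the change: Culture→Extract→Stain = 5+6+4 = 15 giving 15 hours.
Since Extract is critical, the -4 change carries straight to that chain (now 11 hours).
That remains the longest chain; total 11 hours.
Change in finish: 11 − 15 = -4 hours.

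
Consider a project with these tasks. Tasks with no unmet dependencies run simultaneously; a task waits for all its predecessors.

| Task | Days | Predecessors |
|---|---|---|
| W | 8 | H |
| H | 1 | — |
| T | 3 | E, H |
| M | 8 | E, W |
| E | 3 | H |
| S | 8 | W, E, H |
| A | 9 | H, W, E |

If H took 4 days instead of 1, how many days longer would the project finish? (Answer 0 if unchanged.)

3

Actual critical path: H→W→A = 1+8+9 = 18 ⇒ 18 days.
H is on the critical path; changing it to 4 makes that path 21 days.
The critical path is still H→W→A; finish is now 21 days.
Change in finish: 21 − 18 = +3 days.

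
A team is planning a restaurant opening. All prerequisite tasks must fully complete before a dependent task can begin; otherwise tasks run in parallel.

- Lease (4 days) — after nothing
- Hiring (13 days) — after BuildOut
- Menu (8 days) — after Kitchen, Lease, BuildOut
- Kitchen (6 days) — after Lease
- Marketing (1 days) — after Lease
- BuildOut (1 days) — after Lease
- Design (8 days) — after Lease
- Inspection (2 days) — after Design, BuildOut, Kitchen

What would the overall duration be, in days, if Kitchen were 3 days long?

As given, the longest chain is Lease→Kitchen→Menu = 4+6+8 = 18, so the finish is 18 days.
Kitchen lies on that path, so at 3 days the path becomes 15 days.
New critical path: Lease→BuildOut→Hiring = 4+1+13 = 18 ⇒ 18 days.

18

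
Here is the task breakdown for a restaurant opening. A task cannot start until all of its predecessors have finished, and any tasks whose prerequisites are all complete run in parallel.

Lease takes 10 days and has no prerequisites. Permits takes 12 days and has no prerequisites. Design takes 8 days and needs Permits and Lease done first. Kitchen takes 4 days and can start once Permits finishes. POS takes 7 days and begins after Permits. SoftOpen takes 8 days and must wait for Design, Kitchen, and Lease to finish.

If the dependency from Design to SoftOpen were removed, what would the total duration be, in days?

24

Before: longest chain Permits→Design→SoftOpen = 12+8+8 = 28, finish 28.
Without Design→SoftOpen, SoftOpen's earliest start moves from 20 to 16.
After: Permits→Kitchen→SoftOpen = 12+4+8 = 24 → 24 days.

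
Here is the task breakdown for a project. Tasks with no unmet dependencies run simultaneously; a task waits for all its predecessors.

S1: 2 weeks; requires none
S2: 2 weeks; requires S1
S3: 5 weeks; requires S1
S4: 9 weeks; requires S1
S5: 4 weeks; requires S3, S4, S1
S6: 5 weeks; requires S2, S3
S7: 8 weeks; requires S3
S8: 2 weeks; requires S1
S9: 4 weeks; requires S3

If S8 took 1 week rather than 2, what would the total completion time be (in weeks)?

15

As given, the longest chain is S1→S3→S7 = 2+5+8 = 15, so the finish is 15 weeks.
S8 has 11 weeks of float (longest path through it is 4).
That remains the longest chain; total 15 weeks.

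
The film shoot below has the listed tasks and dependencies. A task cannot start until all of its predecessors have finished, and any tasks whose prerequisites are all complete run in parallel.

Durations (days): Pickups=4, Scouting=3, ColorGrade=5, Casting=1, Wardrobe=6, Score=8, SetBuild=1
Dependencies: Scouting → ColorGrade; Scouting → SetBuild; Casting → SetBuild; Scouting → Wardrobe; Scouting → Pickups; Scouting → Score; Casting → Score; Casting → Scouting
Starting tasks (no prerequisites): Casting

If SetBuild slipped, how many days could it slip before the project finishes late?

Critical path: Casting→Scouting→Score = 1+3+8 = 12, so the finish is 12 days.
SetBuild finishes as early as 5 and must finish by 12.
Float = 12 − 5 = 7.

7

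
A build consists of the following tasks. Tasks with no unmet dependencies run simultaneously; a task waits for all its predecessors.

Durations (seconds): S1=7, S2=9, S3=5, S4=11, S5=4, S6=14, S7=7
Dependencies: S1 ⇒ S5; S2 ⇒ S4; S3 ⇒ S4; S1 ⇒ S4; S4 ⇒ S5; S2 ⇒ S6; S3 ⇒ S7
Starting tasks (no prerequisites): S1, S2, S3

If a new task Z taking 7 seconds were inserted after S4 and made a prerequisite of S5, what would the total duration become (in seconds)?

Originally the build takes 24 seconds.
With Z inserted, S5 now waits for max(S4, S1, Z).
New critical path: S2→S4→Z→S5 = 9+11+7+4 = 31 ⇒ 31 seconds.

31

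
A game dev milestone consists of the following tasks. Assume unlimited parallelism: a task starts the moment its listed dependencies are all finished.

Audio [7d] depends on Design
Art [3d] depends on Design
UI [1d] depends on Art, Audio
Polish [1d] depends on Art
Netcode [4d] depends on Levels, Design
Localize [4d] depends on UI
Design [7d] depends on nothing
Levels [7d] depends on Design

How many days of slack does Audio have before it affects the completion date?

0

Design→Audio→UI→Localize = 7+7+1+4 = 19 sets the makespan at 19 days.
Longest path through Audio: 19 days (earliest finish 14, latest finish 14).
Float = 19 − 19 = 0.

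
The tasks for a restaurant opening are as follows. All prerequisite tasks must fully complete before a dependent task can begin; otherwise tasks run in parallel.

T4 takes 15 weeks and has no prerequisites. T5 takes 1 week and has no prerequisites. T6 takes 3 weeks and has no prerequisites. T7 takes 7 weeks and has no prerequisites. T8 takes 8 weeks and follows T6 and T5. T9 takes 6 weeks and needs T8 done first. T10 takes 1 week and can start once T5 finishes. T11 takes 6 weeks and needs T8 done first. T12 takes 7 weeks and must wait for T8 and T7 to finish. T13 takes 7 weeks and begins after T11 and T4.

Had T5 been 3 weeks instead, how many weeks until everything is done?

Actual critical path: T6→T8→T11→T13 = 3+8+6+7 = 24 ⇒ 24 weeks.
T5 is off the critical path — its longest chain is 22 weeks, giving 2 of slack.
New critical path: T5→T8→T11→T13 = 3+8+6+7 = 24 ⇒ 24 weeks.

24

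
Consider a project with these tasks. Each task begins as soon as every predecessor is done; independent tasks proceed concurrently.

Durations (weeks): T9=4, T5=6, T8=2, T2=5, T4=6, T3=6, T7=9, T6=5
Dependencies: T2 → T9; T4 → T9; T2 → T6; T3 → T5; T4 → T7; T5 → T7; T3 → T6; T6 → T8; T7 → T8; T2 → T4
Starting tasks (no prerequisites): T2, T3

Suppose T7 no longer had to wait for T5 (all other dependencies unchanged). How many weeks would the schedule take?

22

Original critical path: T3→T5→T7→T8 = 6+6+9+2 = 23 ⇒ 23 weeks.
Without T5→T7, T7's earliest start moves from 12 to 11.
After: T2→T4→T7→T8 = 5+6+9+2 = 22 → 22 weeks.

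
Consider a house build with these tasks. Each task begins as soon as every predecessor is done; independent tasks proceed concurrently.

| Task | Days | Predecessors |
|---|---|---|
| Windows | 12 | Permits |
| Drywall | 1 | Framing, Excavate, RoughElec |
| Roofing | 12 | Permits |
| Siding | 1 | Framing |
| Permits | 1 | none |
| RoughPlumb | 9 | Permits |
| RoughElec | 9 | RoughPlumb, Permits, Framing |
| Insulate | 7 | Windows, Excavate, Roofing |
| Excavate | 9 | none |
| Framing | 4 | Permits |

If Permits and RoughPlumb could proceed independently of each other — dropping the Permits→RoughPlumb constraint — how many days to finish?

With the dependency in place, Permits→Roofing→Insulate = 1+12+7 = 20 sets the finish at 20 days.
Without Permits→RoughPlumb, RoughPlumb's earliest start moves from 1 to 0.
After: Permits→Roofing→Insulate = 1+12+7 = 20 → 20 days.

20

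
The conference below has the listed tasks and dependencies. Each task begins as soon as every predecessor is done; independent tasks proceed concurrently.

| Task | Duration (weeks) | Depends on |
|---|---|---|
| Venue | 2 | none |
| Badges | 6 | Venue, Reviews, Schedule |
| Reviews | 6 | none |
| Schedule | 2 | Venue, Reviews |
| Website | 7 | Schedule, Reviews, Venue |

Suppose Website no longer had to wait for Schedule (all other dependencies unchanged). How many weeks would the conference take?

Original critical path: Reviews→Schedule→Website = 6+2+7 = 15 ⇒ 15 weeks.
Without Schedule→Website, Website's earliest start moves from 8 to 6.
After: Reviews→Schedule→Badges = 6+2+6 = 14 → 14 weeks.

14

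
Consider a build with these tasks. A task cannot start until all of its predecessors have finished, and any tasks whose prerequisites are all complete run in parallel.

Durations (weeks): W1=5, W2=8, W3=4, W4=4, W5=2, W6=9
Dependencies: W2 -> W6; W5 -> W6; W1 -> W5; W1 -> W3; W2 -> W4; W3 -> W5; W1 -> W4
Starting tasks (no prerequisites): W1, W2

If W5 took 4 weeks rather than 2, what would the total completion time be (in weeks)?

22

Critical path before the change: W1→W3→W5→W6 = 5+4+2+9 = 20 giving 20 weeks.
Since W5 is critical, the +2 change carries straight to that chain (now 22 weeks).
No other chain overtakes it, so the finish is 22 weeks.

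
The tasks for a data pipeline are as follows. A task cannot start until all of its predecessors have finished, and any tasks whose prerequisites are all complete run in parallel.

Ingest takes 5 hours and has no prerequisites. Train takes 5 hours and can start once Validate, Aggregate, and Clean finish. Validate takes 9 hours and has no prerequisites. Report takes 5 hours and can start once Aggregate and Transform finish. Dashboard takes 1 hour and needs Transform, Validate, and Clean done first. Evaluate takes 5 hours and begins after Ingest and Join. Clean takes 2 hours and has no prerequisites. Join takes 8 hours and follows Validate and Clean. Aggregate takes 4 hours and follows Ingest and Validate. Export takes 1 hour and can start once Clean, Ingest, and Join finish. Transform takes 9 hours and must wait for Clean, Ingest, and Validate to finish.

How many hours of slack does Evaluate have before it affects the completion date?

Critical path: Validate→Transform→Report = 9+9+5 = 23, so the finish is 23 hours.
The longest chain containing Evaluate totals 22 hours.
So Evaluate can slip 23 − 22 = 1 hour.

1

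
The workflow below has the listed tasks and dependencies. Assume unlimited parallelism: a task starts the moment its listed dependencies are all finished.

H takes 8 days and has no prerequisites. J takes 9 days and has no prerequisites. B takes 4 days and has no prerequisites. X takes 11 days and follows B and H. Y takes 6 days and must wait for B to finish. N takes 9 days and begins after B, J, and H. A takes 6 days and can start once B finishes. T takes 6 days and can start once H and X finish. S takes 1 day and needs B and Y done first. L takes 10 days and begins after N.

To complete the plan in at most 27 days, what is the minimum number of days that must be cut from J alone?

1

Current finish: 28 days; target: 27.
J is on every critical path, so each day cut from J cuts the finish by one (this holds down to a finish of 27).
Need 28 − 27 = 1 day off J → J becomes 8 days, finish becomes 27.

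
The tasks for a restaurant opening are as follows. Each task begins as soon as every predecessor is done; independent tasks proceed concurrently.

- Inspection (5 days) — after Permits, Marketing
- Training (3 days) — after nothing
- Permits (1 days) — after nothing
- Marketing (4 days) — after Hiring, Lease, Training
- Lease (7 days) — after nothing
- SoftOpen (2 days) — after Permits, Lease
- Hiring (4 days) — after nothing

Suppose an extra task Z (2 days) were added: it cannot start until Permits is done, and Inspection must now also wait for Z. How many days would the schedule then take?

Originally the schedule takes 16 days.
With Z inserted, Inspection now waits for max(Permits, Marketing, Z).
New critical path: Lease→Marketing→Inspection = 7+4+5 = 16 ⇒ 16 days.

16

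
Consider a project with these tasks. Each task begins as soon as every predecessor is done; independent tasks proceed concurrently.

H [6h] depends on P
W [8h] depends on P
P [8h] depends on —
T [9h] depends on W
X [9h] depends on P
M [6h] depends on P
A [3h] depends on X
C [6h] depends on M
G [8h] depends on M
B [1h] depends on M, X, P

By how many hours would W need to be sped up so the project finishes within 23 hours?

Current finish: 25 hours; target: 23.
W is on every critical path, so each hour cut from W cuts the finish by one (this holds down to a finish of 22).
Need 25 − 23 = 2 hours off W → W becomes 6 hours, finish becomes 23.

2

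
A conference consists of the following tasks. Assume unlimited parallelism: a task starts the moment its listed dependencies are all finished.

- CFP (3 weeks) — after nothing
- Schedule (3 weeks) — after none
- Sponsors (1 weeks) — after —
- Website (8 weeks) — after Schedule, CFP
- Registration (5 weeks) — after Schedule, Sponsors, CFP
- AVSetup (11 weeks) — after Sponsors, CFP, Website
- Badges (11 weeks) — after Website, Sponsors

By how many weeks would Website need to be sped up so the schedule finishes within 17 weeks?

Current finish: 22 weeks; target: 17.
Website is on every critical path, so each week cut from Website cuts the finish by one (this holds down to a finish of 15).
Need 22 − 17 = 5 weeks off Website → Website becomes 3 weeks, finish becomes 17.

5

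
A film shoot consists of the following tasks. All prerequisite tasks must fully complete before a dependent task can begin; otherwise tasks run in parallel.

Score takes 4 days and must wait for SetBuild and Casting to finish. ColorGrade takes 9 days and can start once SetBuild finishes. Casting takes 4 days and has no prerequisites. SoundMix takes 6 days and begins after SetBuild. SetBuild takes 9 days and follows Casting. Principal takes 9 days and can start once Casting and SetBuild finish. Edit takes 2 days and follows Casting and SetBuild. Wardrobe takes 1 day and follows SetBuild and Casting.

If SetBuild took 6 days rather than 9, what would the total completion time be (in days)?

Critical path before the change: Casting→SetBuild→Principal = 4+9+9 = 22 giving 22 days.
SetBuild is on the critical path; changing it to 6 makes that path 19 days.
No other chain overtakes it, so the finish is 19 days.

19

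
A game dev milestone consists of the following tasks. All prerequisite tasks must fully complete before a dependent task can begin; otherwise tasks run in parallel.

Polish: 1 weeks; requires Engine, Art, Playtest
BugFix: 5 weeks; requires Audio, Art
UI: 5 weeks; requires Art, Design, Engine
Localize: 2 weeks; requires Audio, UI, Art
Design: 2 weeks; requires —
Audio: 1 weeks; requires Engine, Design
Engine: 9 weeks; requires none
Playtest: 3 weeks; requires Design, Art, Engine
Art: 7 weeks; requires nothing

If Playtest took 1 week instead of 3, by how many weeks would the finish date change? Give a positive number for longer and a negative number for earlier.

0

Baseline: Engine→UI→Localize = 9+5+2 = 16 → 16 weeks.
Playtest has 3 weeks of float (longest path through it is 13).
The critical path is still Engine→UI→Localize; finish is now 16 weeks.
Change in finish: 16 − 16 = +0 weeks.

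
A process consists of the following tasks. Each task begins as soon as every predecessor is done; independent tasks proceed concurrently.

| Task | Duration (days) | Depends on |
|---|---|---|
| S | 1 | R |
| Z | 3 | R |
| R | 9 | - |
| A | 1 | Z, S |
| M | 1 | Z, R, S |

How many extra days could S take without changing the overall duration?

The longest chain is R→Z→A = 9+3+1 = 13; overall finish 13 days.
S finishes as early as 10 and must finish by 12.
Float = 13 − 11 = 2.

2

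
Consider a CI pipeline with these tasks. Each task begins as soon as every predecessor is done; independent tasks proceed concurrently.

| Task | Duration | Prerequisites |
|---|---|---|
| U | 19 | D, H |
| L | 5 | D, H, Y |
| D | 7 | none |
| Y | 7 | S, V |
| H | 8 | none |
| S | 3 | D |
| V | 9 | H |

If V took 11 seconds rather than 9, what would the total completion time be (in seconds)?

Actual critical path: H→V→Y→L = 8+9+7+5 = 29 ⇒ 29 seconds.
Since V is critical, the +2 change carries straight to that chain (now 31 seconds).
The critical path is still H→V→Y→L; finish is now 31 seconds.

31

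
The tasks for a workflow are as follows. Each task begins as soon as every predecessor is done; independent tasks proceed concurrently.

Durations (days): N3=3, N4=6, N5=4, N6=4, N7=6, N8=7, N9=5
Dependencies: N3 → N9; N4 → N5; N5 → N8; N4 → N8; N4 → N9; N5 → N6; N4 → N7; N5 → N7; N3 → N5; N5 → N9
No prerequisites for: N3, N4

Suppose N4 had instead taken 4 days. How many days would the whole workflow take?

The binding path is N4→N5→N8 = 6+4+7 = 17; finish at 17 days.
Since N4 is critical, the -2 change carries straight to that chain (now 15 days).
That remains the longest chain; total 15 days.

15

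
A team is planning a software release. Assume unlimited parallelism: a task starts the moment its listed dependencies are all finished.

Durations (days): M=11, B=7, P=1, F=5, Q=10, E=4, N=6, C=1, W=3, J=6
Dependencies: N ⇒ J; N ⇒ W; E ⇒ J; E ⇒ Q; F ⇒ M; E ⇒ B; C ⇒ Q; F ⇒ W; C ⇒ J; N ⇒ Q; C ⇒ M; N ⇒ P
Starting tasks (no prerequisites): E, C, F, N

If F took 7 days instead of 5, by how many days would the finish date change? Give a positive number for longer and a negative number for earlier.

2

As given, the longest chain is F→M = 5+11 = 16, so the finish is 16 days.
F lies on that path, so at 7 days the path becomes 18 days.
That remains the longest chain; total 18 days.
Change in finish: 18 − 16 = +2 days.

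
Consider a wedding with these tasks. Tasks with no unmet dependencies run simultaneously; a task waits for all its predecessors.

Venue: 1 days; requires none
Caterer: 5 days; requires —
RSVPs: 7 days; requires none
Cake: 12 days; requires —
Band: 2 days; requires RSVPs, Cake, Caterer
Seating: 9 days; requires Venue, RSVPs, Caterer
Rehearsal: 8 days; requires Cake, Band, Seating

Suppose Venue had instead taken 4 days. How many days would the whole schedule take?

24

Baseline: RSVPs→Seating→Rehearsal = 7+9+8 = 24 → 24 days.
The longest path through Venue is only 18 days, so Venue has float 6.
That remains the longest chain; total 24 days.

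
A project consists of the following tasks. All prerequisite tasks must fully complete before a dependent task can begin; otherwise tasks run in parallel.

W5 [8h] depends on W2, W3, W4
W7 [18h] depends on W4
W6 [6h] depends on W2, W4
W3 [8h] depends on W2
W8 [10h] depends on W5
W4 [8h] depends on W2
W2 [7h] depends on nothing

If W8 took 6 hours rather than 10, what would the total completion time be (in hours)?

33

Baseline: W2→W3→W5→W8 = 7+8+8+10 = 33 → 33 hours.
W8 is on the critical path; changing it to 6 makes that path 29 hours.
New critical path: W2→W4→W7 = 7+8+18 = 33 ⇒ 33 hours.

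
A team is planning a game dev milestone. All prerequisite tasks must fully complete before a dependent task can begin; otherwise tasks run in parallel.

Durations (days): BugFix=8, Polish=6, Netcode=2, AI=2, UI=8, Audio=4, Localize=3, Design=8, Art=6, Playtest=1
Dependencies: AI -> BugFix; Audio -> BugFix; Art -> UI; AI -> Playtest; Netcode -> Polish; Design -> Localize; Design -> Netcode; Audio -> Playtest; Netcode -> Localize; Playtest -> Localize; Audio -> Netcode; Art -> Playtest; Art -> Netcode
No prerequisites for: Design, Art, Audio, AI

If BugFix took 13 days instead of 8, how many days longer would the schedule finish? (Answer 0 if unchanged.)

Critical path before the change: Design→Netcode→Polish = 8+2+6 = 16 giving 16 days.
BugFix has 4 days of float (longest path through it is 12).
Now Audio→BugFix = 4+13 = 17 is longest, so the finish becomes 17 days.
Change in finish: 17 − 16 = +1 days.

1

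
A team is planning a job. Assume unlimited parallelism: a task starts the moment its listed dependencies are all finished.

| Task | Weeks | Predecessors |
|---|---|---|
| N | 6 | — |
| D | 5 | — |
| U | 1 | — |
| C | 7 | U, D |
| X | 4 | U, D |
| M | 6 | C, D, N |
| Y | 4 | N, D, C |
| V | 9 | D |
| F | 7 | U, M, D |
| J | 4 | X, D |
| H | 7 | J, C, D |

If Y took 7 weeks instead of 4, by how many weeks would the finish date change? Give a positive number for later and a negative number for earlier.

0

Baseline: D→C→M→F = 5+7+6+7 = 25 → 25 weeks.
Y has 9 weeks of float (longest path through it is 16).
That remains the longest chain; total 25 weeks.
Change in finish: 25 − 25 = +0 weeks.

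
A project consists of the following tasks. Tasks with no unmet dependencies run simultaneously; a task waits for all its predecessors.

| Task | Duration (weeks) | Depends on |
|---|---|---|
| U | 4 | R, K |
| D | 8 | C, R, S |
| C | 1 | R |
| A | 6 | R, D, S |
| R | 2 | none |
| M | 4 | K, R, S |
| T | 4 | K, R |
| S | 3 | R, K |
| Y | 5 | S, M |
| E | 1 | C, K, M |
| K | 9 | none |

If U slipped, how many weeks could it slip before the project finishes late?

13

Critical path: K→S→D→A = 9+3+8+6 = 26, so the finish is 26 weeks.
The longest chain containing U totals 13 weeks.
Slack of U = 22 − 9 = 13 weeks.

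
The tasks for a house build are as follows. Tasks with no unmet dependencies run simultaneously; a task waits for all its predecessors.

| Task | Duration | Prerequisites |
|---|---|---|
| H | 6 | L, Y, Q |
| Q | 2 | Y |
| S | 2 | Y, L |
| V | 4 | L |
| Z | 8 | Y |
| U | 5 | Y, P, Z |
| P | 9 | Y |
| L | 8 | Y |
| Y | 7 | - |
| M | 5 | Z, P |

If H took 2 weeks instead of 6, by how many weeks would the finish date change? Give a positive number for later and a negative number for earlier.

0

The binding path is Y→L→H = 7+8+6 = 21; finish at 21 weeks.
Since H is critical, the -4 change carries straight to that chain (now 17 weeks).
Now Y→P→U = 7+9+5 = 21 is longest, so the finish becomes 21 weeks.
Change in finish: 21 − 21 = +0 weeks.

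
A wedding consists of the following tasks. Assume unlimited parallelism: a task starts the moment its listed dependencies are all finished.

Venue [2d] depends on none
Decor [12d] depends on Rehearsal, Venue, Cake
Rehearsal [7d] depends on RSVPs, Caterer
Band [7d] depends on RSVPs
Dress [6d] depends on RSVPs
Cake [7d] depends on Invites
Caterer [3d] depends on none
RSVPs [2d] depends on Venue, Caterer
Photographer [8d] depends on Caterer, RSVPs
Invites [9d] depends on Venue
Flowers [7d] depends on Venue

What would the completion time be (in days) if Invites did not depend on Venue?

28

Before: longest chain Venue→Invites→Cake→Decor = 2+9+7+12 = 30, finish 30.
Without Venue→Invites, Invites's earliest start moves from 2 to 0.
New critical path: Invites→Cake→Decor = 9+7+12 = 28 ⇒ 28 days.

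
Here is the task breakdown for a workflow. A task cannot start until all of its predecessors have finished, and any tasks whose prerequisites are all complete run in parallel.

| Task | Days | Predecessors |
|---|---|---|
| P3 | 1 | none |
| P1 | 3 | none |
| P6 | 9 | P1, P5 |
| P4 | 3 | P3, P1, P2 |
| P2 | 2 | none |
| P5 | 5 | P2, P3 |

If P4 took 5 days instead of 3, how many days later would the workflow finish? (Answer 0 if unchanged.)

0

The binding path is P2→P5→P6 = 2+5+9 = 16; finish at 16 days.
P4 is off the critical path — its longest chain is 6 days, giving 10 of slack.
The critical path is still P2→P5→P6; finish is now 16 days.
Change in finish: 16 − 16 = +0 days.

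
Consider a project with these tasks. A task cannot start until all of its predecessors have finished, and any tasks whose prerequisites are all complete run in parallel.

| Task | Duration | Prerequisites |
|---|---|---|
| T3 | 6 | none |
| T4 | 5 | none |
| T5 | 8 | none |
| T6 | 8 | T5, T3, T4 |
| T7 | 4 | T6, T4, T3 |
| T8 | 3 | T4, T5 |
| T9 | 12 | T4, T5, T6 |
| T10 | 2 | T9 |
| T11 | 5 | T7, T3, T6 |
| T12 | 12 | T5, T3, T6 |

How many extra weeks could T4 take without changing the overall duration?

3

The longest chain is T5→T6→T9→T10 = 8+8+12+2 = 30; overall finish 30 weeks.
The longest chain containing T4 totals 27 weeks.
Float = 30 − 27 = 3.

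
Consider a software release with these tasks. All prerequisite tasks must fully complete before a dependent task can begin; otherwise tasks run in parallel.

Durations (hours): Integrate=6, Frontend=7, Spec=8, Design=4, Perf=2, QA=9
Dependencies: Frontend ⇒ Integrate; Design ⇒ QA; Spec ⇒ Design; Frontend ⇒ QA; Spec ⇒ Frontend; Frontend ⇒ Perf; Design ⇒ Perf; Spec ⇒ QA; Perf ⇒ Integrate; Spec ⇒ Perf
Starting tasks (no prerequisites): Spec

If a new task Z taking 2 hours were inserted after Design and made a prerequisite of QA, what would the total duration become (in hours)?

Originally the schedule takes 24 hours.
With Z inserted, QA now waits for max(Design, Frontend, Spec, Z).
New critical path: Spec→Frontend→QA = 8+7+9 = 24 ⇒ 24 hours.

24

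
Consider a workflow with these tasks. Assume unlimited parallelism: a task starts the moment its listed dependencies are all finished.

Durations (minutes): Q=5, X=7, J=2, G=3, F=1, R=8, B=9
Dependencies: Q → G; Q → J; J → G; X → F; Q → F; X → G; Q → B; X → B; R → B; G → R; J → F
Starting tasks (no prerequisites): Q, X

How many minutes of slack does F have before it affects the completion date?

19

The longest chain is Q→J→G→R→B = 5+2+3+8+9 = 27; overall finish 27 minutes.
Longest path through F: 8 minutes (earliest finish 8, latest finish 27).
Slack of F = 26 − 7 = 19 minutes.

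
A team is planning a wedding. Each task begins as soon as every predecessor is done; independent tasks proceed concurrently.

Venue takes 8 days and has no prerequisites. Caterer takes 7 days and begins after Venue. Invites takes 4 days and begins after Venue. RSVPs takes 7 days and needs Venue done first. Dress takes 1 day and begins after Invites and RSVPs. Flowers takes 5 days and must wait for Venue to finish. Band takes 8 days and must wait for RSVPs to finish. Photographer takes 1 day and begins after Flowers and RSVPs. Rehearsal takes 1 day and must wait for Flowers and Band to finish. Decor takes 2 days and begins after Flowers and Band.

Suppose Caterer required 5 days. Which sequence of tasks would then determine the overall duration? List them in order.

Actual critical path: Venue→RSVPs→Band→Decor = 8+7+8+2 = 25 ⇒ 25 days.
The longest path through Caterer is only 15 days, so Caterer has float 10.
That remains the longest chain; total 25 days.

Venue, RSVPs, Band, Decor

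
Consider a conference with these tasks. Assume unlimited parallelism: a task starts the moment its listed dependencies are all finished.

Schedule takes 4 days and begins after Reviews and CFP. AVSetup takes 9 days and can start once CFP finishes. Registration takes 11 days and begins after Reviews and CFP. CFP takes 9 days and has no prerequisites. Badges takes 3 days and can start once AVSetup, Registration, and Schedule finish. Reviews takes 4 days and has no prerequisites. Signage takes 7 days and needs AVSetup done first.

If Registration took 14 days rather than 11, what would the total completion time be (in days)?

The binding path is CFP→AVSetup→Signage = 9+9+7 = 25; finish at 25 days.
Registration has 2 days of float (longest path through it is 23).
New critical path: CFP→Registration→Badges = 9+14+3 = 26 ⇒ 26 days.

26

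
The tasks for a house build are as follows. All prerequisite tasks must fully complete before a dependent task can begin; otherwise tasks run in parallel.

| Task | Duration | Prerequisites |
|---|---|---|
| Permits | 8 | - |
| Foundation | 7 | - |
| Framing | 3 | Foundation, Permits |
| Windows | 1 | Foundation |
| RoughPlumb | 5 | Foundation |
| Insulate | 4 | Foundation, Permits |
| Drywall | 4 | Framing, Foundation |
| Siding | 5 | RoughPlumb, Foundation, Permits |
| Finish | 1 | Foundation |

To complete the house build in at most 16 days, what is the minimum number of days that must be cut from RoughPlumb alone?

1

Current finish: 17 days; target: 16.
RoughPlumb is on every critical path, so each day cut from RoughPlumb cuts the finish by one (this holds down to a finish of 15).
Need 17 − 16 = 1 day off RoughPlumb → RoughPlumb becomes 4 days, finish becomes 16.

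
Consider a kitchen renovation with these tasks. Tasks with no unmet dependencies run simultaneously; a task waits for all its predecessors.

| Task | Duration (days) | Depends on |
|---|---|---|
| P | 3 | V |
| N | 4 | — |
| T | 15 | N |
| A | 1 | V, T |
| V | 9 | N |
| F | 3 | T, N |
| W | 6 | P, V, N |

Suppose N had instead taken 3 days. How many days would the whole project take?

21

Baseline: N→V→P→W = 4+9+3+6 = 22 → 22 days.
Since N is critical, the -1 change carries straight to that chain (now 21 days).
No other chain overtakes it, so the finish is 21 days.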